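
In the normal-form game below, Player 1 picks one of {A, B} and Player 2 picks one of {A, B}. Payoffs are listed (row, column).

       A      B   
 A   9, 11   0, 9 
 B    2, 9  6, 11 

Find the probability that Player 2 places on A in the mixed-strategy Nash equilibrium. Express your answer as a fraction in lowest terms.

6/13

Player 2's mix q on A must make Player 1 indifferent between A and B.
Player 1's payoff from A: 9q + 0(1−q). From B: 2q + 6(1−q).
Set equal: 7q = 6(1−q) → q = 6/13.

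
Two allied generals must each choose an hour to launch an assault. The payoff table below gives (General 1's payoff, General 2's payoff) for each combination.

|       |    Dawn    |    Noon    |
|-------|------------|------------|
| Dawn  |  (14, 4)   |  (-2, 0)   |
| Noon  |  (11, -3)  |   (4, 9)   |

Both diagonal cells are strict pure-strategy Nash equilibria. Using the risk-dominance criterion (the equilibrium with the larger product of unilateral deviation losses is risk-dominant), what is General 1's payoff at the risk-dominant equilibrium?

At both Dawn: General 1 loses 14 − 11 = 3 by deviating; General 2 loses 4 − 0 = 4. Product = 3·4 = 12.
At both Noon: General 1 loses 4 − (-2) = 6 by deviating; General 2 loses 9 − (-3) = 12. Product = 6·12 = 72.
72 > 12, so both Noon is risk-dominant. General 1's payoff there is 4.

4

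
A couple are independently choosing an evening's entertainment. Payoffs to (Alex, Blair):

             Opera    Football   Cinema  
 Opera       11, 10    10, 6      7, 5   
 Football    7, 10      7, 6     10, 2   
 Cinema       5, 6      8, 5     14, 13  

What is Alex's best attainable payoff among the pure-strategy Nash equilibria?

Both Opera is a pure NE (Alex: 11 ≥ 7; Blair: 10 ≥ 6). Alex gets 11.
Both Cinema is a pure NE (Alex: 14 ≥ 10; Blair: 13 ≥ 6). Alex gets 14.
Every other cell has a profitable deviation for at least one player. Highest of {11, 14} is 14.

14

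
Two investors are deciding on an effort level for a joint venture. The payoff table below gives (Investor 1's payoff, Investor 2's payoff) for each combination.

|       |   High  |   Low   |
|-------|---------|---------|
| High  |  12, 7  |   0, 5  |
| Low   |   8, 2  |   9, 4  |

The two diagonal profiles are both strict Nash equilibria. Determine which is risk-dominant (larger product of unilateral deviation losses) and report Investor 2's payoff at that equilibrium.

At both High: Investor 1 loses 12 − 8 = 4 by deviating; Investor 2 loses 7 − 5 = 2. Product = 4·2 = 8.
At both Low: Investor 1 loses 9 − 0 = 9 by deviating; Investor 2 loses 4 − 2 = 2. Product = 9·2 = 18.
18 > 8, so both Low is risk-dominant. Investor 2's payoff there is 4.

4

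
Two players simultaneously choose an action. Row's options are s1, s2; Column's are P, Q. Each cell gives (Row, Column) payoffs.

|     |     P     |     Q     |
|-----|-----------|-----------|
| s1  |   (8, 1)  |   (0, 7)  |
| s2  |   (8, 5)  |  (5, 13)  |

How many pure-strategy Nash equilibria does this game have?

1

(s2, Q): Row gets 5 (best alternative 0); Column gets 13 (best alternative 5). Neither deviates — NE.
(s1, P) is not a NE: Column would switch to Q (7 > 1).
No other cell survives both best-response checks, so there is 1 pure NE.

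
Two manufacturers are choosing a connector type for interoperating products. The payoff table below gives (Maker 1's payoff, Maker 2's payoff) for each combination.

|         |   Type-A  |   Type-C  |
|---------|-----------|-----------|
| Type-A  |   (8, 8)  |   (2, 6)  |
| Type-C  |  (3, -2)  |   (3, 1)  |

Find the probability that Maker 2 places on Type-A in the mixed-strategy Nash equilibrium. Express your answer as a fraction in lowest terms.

1/6

Maker 2's mix q on Type-A must make Maker 1 indifferent between Type-A and Type-C.
Maker 1's payoff from Type-A: 8q + 2(1−q). From Type-C: 3q + 3(1−q).
Set equal: 5q = 1(1−q) → q = 1/6.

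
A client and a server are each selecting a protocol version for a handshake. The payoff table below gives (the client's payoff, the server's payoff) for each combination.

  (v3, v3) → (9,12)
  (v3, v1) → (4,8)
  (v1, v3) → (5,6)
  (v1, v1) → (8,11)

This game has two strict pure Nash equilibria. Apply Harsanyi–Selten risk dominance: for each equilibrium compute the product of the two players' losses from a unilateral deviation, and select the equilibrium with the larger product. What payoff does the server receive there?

11

At both v3: the client loses 9 − 5 = 4 by deviating; the server loses 12 − 8 = 4. Product = 4·4 = 16.
At both v1: the client loses 8 − 4 = 4 by deviating; the server loses 11 − 6 = 5. Product = 4·5 = 20.
20 > 16, so both v1 is risk-dominant. The server's payoff there is 11.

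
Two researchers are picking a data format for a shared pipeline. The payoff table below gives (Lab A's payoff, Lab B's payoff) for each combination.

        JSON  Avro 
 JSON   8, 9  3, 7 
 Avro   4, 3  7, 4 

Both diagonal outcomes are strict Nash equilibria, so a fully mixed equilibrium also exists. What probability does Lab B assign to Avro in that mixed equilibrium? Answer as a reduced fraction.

Lab B's mix q on JSON must make Lab A indifferent between JSON and Avro.
Lab A's payoff from JSON: 8q + 3(1−q). From Avro: 4q + 7(1−q).
Set equal: 4q = 4(1−q) → q = 4/8 = 1/2.
Probability on Avro is 1 − 1/2 = 1/2.

1/2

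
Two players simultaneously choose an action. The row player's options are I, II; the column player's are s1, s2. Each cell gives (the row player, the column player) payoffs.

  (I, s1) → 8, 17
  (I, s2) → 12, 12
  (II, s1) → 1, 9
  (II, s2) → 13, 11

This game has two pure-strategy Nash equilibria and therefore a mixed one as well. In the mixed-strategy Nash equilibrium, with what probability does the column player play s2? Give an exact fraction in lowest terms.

7/8

The column player's mix q on s1 must make the row player indifferent between I and II.
The row player's payoff from I: 8q + 12(1−q). From II: 1q + 13(1−q).
Set equal: 7q = 1(1−q) → q = 1/8.
Probability on s2 is 1 − 1/8 = 7/8.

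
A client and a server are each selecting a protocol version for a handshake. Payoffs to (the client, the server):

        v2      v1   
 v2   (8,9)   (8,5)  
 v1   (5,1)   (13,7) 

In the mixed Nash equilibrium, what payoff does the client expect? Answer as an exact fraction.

The server mixes with probability q on v2, chosen so the client is indifferent: 8q + 8(1−q) = 5q + 13(1−q) gives q = 5/8.
The client's expected payoff (from either row, since indifferent) is 8·5/8 + 8·3/8 = 8.

8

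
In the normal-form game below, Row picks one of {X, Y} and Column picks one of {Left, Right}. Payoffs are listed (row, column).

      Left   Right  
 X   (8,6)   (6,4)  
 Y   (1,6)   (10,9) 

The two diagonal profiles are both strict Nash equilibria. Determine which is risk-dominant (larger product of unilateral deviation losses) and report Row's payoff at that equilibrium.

At (X, Left): Row loses 8 − 1 = 7 by deviating; Column loses 6 − 4 = 2. Product = 7·2 = 14.
At (Y, Right): Row loses 10 − 6 = 4 by deviating; Column loses 9 − 6 = 3. Product = 4·3 = 12.
14 > 12, so (X, Left) is risk-dominant. Row's payoff there is 8.

8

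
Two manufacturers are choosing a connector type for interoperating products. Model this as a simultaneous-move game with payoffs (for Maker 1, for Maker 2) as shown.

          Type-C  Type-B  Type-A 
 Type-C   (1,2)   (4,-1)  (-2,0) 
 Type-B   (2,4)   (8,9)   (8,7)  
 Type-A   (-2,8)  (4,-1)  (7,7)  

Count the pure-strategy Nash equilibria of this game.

Both Type-B: Maker 1 gets 8 (best alternative 4); Maker 2 gets 9 (best alternative 7). Neither deviates — NE.
Both Type-A is not a NE: Maker 1 would switch to Type-B (8 > 7).
No other cell survives both best-response checks, so there is 1 pure NE.

1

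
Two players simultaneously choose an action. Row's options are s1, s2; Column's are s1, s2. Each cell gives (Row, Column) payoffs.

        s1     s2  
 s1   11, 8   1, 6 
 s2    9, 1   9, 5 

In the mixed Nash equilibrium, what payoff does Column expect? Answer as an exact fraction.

Row mixes with probability p on s1, chosen so Column is indifferent: 8p + 1(1−p) = 6p + 5(1−p) gives p = 2/3.
Column's expected payoff is 8·2/3 + 1·1/3 = 17/3.

17/3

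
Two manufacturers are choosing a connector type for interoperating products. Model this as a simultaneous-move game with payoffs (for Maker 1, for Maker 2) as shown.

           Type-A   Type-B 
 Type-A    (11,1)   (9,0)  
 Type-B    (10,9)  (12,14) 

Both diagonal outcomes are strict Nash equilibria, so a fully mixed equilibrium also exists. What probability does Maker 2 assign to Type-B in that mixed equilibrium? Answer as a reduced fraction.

Maker 2's mix q on Type-A must make Maker 1 indifferent between Type-A and Type-B.
Maker 1's payoff from Type-A: 11q + 9(1−q). From Type-B: 10q + 12(1−q).
Set equal: 1q = 3(1−q) → q = 3/4.
Probability on Type-B is 1 − 3/4 = 1/4.

1/4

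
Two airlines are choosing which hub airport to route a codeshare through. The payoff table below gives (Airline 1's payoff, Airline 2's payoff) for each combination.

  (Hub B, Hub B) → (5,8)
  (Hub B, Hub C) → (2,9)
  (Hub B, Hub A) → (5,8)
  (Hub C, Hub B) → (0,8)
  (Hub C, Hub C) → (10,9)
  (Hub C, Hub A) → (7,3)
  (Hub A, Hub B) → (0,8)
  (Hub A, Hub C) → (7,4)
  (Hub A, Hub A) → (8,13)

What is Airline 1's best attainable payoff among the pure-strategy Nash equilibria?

10

Both Hub C is a pure NE (Airline 1: 10 ≥ 7; Airline 2: 9 ≥ 8). Airline 1 gets 10.
Both Hub A is a pure NE (Airline 1: 8 ≥ 7; Airline 2: 13 ≥ 8). Airline 1 gets 8.
Every other cell has a profitable deviation for at least one player. Highest of {10, 8} is 10.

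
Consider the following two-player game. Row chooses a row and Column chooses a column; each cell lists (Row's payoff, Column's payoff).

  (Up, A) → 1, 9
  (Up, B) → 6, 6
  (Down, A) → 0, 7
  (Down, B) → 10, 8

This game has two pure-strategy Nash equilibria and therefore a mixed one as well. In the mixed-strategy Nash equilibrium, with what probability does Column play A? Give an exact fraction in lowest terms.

4/5

Column's mix q on A must make Row indifferent between Up and Down.
Row's payoff from Up: 1q + 6(1−q). From Down: 0q + 10(1−q).
Set equal: 1q = 4(1−q) → q = 4/5.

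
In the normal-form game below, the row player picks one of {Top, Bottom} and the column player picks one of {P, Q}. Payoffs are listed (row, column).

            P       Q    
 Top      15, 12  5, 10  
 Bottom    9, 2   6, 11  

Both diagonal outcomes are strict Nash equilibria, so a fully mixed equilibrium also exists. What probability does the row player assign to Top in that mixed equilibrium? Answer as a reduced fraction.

9/11

The row player's mix p on Top must make the column player indifferent between P and Q.
The column player's payoff from P: 12p + 2(1−p). From Q: 10p + 11(1−p).
Set equal: 2p = 9(1−p) → p = 9/11.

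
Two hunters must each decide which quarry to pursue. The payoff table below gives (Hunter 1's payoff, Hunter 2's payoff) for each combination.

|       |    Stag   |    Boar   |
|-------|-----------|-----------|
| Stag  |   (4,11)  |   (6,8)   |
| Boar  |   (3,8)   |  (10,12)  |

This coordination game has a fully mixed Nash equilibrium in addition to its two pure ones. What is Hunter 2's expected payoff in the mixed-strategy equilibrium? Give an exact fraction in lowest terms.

Hunter 1 mixes with probability p on Stag, chosen so Hunter 2 is indifferent: 11p + 8(1−p) = 8p + 12(1−p) gives p = 4/7.
Hunter 2's expected payoff is 11·4/7 + 8·3/7 = 68/7.

68/7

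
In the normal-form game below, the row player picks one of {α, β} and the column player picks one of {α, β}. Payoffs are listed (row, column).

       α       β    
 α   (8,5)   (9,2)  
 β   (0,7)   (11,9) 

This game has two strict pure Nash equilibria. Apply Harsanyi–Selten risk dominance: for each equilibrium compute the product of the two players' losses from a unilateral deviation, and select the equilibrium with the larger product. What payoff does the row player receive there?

At both α: the row player loses 8 − 0 = 8 by deviating; the column player loses 5 − 2 = 3. Product = 8·3 = 24.
At both β: the row player loses 11 − 9 = 2 by deviating; the column player loses 9 − 7 = 2. Product = 2·2 = 4.
24 > 4, so both α is risk-dominant. The row player's payoff there is 8.

8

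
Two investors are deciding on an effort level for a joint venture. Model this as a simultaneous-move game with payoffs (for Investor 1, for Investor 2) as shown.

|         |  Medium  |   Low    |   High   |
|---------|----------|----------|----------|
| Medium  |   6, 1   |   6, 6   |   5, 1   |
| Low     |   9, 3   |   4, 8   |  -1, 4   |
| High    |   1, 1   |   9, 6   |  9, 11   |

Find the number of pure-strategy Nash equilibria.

Both High: Investor 1 gets 9 (best alternative 5); Investor 2 gets 11 (best alternative 6). Neither deviates — NE.
Both Low is not a NE: Investor 1 would switch to High (9 > 4).
No other cell survives both best-response checks, so there is 1 pure NE.

1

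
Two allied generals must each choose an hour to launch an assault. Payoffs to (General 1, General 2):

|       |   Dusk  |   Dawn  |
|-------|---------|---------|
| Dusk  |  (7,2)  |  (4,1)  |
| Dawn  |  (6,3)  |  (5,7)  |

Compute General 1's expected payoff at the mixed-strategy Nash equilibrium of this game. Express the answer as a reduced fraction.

11/2

General 2 mixes with probability q on Dusk, chosen so General 1 is indifferent: 7q + 4(1−q) = 6q + 5(1−q) gives q = 1/2.
General 1's expected payoff (from either row, since indifferent) is 7·1/2 + 4·1/2 = 11/2.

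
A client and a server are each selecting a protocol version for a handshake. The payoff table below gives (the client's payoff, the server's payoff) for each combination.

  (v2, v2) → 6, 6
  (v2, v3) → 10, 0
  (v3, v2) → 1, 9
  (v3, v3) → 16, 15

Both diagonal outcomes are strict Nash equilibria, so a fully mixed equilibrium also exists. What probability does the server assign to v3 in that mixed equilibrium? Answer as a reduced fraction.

5/11

The server's mix q on v2 must make the client indifferent between v2 and v3.
The client's payoff from v2: 6q + 10(1−q). From v3: 1q + 16(1−q).
Set equal: 5q = 6(1−q) → q = 6/11.
Probability on v3 is 1 − 6/11 = 5/11.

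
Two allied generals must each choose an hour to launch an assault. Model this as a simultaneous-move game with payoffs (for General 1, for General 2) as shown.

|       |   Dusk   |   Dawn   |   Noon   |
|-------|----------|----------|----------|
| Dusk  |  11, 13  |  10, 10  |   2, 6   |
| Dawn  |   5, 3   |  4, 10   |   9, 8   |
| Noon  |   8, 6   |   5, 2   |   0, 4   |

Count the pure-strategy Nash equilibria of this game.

1

Both Dusk: General 1 gets 11 (best alternative 8); General 2 gets 13 (best alternative 10). Neither deviates — NE.
Both Dawn is not a NE: General 1 would switch to Dusk (10 > 4).
No other cell survives both best-response checks, so there is 1 pure NE.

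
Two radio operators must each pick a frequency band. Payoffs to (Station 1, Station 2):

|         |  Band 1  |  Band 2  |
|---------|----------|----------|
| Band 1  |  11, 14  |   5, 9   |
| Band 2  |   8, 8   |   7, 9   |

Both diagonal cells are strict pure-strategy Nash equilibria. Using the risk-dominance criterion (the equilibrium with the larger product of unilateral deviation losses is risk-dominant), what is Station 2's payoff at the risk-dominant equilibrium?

At both Band 1: Station 1 loses 11 − 8 = 3 by deviating; Station 2 loses 14 − 9 = 5. Product = 3·5 = 15.
At both Band 2: Station 1 loses 7 − 5 = 2 by deviating; Station 2 loses 9 − 8 = 1. Product = 2·1 = 2.
15 > 2, so both Band 1 is risk-dominant. Station 2's payoff there is 14.

14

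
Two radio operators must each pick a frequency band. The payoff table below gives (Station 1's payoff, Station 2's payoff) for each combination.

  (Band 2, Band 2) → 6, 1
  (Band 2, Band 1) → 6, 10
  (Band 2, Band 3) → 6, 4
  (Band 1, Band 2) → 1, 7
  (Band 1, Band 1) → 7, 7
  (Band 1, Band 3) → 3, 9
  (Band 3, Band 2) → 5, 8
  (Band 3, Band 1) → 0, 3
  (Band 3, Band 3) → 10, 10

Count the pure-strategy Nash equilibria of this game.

1

Both Band 3: Station 1 gets 10 (best alternative 6); Station 2 gets 10 (best alternative 8). Neither deviates — NE.
Both Band 2 is not a NE: Station 2 would switch to Band 1 (10 > 1).
No other cell survives both best-response checks, so there is 1 pure NE.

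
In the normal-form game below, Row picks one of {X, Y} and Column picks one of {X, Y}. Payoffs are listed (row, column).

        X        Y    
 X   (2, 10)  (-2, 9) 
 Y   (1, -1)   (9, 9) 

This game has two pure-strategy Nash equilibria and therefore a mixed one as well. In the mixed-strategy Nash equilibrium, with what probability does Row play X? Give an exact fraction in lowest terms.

Row's mix p on X must make Column indifferent between X and Y.
Column's payoff from X: 10p + (-1)(1−p). From Y: 9p + 9(1−p).
Set equal: 1p = 10(1−p) → p = 10/11.

10/11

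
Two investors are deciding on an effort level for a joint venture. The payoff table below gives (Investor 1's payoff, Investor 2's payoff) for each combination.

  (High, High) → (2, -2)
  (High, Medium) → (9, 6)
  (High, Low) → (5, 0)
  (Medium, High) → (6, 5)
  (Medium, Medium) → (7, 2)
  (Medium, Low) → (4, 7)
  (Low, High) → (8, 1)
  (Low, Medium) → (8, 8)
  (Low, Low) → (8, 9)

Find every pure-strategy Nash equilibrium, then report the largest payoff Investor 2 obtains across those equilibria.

(High, Medium) is a pure NE (Investor 1: 9 ≥ 8; Investor 2: 6 ≥ 0). Investor 2 gets 6.
Both Low is a pure NE (Investor 1: 8 ≥ 5; Investor 2: 9 ≥ 8). Investor 2 gets 9.
Every other cell has a profitable deviation for at least one player. Highest of {6, 9} is 9.

9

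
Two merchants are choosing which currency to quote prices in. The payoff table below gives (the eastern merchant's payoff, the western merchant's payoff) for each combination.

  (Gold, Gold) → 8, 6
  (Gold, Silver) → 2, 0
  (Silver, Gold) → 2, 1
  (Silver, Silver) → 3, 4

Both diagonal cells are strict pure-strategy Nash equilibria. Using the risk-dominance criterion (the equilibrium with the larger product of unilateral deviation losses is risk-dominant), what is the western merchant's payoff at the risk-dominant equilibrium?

6

At both Gold: the eastern merchant loses 8 − 2 = 6 by deviating; the western merchant loses 6 − 0 = 6. Product = 6·6 = 36.
At both Silver: the eastern merchant loses 3 − 2 = 1 by deviating; the western merchant loses 4 − 1 = 3. Product = 1·3 = 3.
36 > 3, so both Gold is risk-dominant. The western merchant's payoff there is 6.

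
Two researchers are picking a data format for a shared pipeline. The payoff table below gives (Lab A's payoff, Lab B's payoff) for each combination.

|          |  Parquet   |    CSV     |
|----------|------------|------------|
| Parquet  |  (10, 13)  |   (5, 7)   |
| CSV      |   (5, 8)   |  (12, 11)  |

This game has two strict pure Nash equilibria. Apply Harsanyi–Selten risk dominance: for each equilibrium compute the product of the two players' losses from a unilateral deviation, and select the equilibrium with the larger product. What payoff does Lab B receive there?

At both Parquet: Lab A loses 10 − 5 = 5 by deviating; Lab B loses 13 − 7 = 6. Product = 5·6 = 30.
At both CSV: Lab A loses 12 − 5 = 7 by deviating; Lab B loses 11 − 8 = 3. Product = 7·3 = 21.
30 > 21, so both Parquet is risk-dominant. Lab B's payoff there is 13.

13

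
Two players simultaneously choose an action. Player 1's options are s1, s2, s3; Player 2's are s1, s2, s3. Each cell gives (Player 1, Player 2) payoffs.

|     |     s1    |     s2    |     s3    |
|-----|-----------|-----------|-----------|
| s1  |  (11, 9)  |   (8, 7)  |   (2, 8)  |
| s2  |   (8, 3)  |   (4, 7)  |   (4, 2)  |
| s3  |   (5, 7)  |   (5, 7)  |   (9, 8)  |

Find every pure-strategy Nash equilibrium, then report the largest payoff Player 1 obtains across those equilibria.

11

Both s1 is a pure NE (Player 1: 11 ≥ 8; Player 2: 9 ≥ 8). Player 1 gets 11.
Both s3 is a pure NE (Player 1: 9 ≥ 4; Player 2: 8 ≥ 7). Player 1 gets 9.
Every other cell has a profitable deviation for at least one player. Highest of {11, 9} is 11.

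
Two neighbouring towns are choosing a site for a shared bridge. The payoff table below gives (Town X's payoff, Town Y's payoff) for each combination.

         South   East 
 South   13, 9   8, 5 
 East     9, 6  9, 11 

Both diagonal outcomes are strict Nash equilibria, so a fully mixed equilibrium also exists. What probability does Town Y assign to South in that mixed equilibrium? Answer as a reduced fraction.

Town Y's mix q on South must make Town X indifferent between South and East.
Town X's payoff from South: 13q + 8(1−q). From East: 9q + 9(1−q).
Set equal: 4q = 1(1−q) → q = 1/5.

1/5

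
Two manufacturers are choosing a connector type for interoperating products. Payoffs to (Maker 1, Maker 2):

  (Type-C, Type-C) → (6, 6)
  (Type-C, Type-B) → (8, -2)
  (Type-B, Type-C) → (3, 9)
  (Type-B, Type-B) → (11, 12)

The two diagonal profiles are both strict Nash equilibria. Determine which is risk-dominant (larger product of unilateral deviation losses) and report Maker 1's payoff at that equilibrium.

At both Type-C: Maker 1 loses 6 − 3 = 3 by deviating; Maker 2 loses 6 − (-2) = 8. Product = 3·8 = 24.
At both Type-B: Maker 1 loses 11 − 8 = 3 by deviating; Maker 2 loses 12 − 9 = 3. Product = 3·3 = 9.
24 > 9, so both Type-C is risk-dominant. Maker 1's payoff there is 6.

6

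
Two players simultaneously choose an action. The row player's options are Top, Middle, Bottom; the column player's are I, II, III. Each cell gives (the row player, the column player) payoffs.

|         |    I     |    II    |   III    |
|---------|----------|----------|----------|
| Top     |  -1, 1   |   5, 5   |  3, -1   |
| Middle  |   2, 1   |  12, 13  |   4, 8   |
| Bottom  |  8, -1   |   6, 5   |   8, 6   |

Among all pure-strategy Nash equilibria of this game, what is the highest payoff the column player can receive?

13

(Middle, II) is a pure NE (the row player: 12 ≥ 6; the column player: 13 ≥ 8). The column player gets 13.
(Bottom, III) is a pure NE (the row player: 8 ≥ 4; the column player: 6 ≥ 5). The column player gets 6.
Every other cell has a profitable deviation for at least one player. Highest of {13, 6} is 13.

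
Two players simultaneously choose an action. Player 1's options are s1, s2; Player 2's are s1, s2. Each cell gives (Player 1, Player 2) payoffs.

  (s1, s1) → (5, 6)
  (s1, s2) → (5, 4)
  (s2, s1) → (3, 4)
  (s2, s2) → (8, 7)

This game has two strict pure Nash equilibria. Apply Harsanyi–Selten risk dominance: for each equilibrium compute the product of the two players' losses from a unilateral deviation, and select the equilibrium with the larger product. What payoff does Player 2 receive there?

7

At both s1: Player 1 loses 5 − 3 = 2 by deviating; Player 2 loses 6 − 4 = 2. Product = 2·2 = 4.
At both s2: Player 1 loses 8 − 5 = 3 by deviating; Player 2 loses 7 − 4 = 3. Product = 3·3 = 9.
9 > 4, so both s2 is risk-dominant. Player 2's payoff there is 7.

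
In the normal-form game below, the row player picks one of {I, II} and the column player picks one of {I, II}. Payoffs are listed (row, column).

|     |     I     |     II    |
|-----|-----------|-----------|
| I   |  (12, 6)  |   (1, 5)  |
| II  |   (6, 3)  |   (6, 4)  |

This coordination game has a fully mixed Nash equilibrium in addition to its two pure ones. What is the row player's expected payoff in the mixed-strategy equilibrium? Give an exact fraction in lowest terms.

The column player mixes with probability q on I, chosen so the row player is indifferent: 12q + 1(1−q) = 6q + 6(1−q) gives q = 5/11.
The row player's expected payoff (from either row, since indifferent) is 12·5/11 + 1·6/11 = 6.

6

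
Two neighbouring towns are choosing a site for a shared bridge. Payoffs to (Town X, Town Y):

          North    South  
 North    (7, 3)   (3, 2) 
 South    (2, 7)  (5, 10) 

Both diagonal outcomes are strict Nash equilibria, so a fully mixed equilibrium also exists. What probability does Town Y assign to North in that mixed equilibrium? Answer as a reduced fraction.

Town Y's mix q on North must make Town X indifferent between North and South.
Town X's payoff from North: 7q + 3(1−q). From South: 2q + 5(1−q).
Set equal: 5q = 2(1−q) → q = 2/7.

2/7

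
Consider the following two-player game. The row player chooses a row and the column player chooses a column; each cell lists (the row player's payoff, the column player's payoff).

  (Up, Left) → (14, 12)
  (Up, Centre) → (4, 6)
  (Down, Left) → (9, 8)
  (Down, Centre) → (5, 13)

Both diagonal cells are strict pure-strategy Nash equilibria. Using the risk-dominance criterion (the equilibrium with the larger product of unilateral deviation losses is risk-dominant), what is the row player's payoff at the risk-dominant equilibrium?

At (Up, Left): the row player loses 14 − 9 = 5 by deviating; the column player loses 12 − 6 = 6. Product = 5·6 = 30.
At (Down, Centre): the row player loses 5 − 4 = 1 by deviating; the column player loses 13 − 8 = 5. Product = 1·5 = 5.
30 > 5, so (Up, Left) is risk-dominant. The row player's payoff there is 14.

14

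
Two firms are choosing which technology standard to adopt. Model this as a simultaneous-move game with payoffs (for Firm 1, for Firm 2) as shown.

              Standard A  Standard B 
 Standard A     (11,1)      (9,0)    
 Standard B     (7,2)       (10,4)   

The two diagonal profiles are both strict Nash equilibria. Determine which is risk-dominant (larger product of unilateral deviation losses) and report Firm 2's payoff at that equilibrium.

At both Standard A: Firm 1 loses 11 − 7 = 4 by deviating; Firm 2 loses 1 − 0 = 1. Product = 4·1 = 4.
At both Standard B: Firm 1 loses 10 − 9 = 1 by deviating; Firm 2 loses 4 − 2 = 2. Product = 1·2 = 2.
4 > 2, so both Standard A is risk-dominant. Firm 2's payoff there is 1.

1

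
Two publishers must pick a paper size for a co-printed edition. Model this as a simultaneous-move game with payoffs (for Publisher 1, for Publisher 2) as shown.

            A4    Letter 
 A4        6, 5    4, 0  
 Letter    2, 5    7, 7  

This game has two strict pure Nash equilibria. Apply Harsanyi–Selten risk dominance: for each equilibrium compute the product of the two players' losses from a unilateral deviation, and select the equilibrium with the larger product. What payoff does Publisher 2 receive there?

5

At both A4: Publisher 1 loses 6 − 2 = 4 by deviating; Publisher 2 loses 5 − 0 = 5. Product = 4·5 = 20.
At both Letter: Publisher 1 loses 7 − 4 = 3 by deviating; Publisher 2 loses 7 − 5 = 2. Product = 3·2 = 6.
20 > 6, so both A4 is risk-dominant. Publisher 2's payoff there is 5.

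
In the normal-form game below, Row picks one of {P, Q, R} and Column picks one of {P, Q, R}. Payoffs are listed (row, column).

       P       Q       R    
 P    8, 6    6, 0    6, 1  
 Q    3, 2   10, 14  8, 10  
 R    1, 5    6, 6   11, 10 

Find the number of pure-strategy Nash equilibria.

3

Both P: Row gets 8 (best alternative 3); Column gets 6 (best alternative 1). Neither deviates — NE.
Both Q: Row gets 10 (best alternative 6); Column gets 14 (best alternative 10). Neither deviates — NE.
Both R: Row gets 11 (best alternative 8); Column gets 10 (best alternative 6). Neither deviates — NE.
(P, R) is not a NE: Row would switch to R (11 > 6).
No other cell survives both best-response checks, so there are 3 pure NE.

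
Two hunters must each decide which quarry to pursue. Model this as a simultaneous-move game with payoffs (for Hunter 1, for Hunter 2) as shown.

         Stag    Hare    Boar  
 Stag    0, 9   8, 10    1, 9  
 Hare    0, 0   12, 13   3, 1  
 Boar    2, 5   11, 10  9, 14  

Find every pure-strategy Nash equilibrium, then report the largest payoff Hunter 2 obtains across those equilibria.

14

Both Hare is a pure NE (Hunter 1: 12 ≥ 11; Hunter 2: 13 ≥ 1). Hunter 2 gets 13.
Both Boar is a pure NE (Hunter 1: 9 ≥ 3; Hunter 2: 14 ≥ 10). Hunter 2 gets 14.
Every other cell has a profitable deviation for at least one player. Highest of {13, 14} is 14.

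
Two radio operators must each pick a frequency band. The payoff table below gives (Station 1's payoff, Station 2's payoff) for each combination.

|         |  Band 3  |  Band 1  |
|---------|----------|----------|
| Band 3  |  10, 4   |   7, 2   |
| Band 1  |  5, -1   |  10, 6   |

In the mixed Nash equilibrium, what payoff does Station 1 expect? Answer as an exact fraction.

65/8

Station 2 mixes with probability q on Band 3, chosen so Station 1 is indifferent: 10q + 7(1−q) = 5q + 10(1−q) gives q = 3/8.
Station 1's expected payoff (from either row, since indifferent) is 10·3/8 + 7·5/8 = 65/8.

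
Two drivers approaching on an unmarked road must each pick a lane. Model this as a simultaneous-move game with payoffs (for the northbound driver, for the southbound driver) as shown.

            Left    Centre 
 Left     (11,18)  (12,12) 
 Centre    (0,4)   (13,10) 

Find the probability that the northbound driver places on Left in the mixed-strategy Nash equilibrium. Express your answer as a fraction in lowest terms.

1/2

The northbound driver's mix p on Left must make the southbound driver indifferent between Left and Centre.
The southbound driver's payoff from Left: 18p + 4(1−p). From Centre: 12p + 10(1−p).
Set equal: 6p = 6(1−p) → p = 6/12 = 1/2.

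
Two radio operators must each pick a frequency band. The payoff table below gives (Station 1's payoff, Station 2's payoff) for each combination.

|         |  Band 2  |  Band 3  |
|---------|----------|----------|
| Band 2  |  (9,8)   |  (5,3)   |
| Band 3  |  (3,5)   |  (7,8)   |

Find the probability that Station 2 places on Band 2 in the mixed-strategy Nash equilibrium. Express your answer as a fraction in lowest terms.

1/4

Station 2's mix q on Band 2 must make Station 1 indifferent between Band 2 and Band 3.
Station 1's payoff from Band 2: 9q + 5(1−q). From Band 3: 3q + 7(1−q).
Set equal: 6q = 2(1−q) → q = 2/8 = 1/4.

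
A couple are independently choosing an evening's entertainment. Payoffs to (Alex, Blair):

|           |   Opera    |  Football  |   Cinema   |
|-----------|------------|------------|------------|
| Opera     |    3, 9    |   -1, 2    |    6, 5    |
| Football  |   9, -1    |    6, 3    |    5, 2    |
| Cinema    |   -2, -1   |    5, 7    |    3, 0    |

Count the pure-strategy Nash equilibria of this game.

1

Both Football: Alex gets 6 (best alternative 5); Blair gets 3 (best alternative 2). Neither deviates — NE.
Both Cinema is not a NE: Alex would switch to Opera (6 > 3).
No other cell survives both best-response checks, so there is 1 pure NE.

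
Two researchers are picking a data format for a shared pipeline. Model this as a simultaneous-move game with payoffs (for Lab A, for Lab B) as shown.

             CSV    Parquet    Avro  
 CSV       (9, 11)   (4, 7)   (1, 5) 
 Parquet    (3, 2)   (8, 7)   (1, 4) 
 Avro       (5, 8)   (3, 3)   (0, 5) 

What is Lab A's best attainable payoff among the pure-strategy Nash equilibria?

9

Both CSV is a pure NE (Lab A: 9 ≥ 5; Lab B: 11 ≥ 7). Lab A gets 9.
Both Parquet is a pure NE (Lab A: 8 ≥ 4; Lab B: 7 ≥ 4). Lab A gets 8.
Every other cell has a profitable deviation for at least one player. Highest of {9, 8} is 9.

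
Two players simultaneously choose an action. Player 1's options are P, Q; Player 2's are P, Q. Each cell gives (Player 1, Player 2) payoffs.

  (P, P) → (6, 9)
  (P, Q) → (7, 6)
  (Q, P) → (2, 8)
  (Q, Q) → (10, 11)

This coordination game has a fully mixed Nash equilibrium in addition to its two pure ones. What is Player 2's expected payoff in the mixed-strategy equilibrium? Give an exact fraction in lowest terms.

17/2

Player 1 mixes with probability p on P, chosen so Player 2 is indifferent: 9p + 8(1−p) = 6p + 11(1−p) gives p = 1/2.
Player 2's expected payoff is 9·1/2 + 8·1/2 = 17/2.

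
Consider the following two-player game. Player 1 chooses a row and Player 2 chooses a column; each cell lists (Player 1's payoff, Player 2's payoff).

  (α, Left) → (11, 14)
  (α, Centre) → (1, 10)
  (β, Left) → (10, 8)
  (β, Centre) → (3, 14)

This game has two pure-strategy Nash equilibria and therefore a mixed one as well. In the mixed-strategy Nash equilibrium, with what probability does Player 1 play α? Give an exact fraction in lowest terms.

3/5

Player 1's mix p on α must make Player 2 indifferent between Left and Centre.
Player 2's payoff from Left: 14p + 8(1−p). From Centre: 10p + 14(1−p).
Set equal: 4p = 6(1−p) → p = 6/10 = 3/5.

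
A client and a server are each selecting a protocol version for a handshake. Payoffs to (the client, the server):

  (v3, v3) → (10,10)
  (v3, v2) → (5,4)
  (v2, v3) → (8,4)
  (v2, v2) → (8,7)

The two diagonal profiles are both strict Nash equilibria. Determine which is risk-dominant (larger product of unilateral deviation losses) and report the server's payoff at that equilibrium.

At both v3: the client loses 10 − 8 = 2 by deviating; the server loses 10 − 4 = 6. Product = 2·6 = 12.
At both v2: the client loses 8 − 5 = 3 by deviating; the server loses 7 − 4 = 3. Product = 3·3 = 9.
12 > 9, so both v3 is risk-dominant. The server's payoff there is 10.

10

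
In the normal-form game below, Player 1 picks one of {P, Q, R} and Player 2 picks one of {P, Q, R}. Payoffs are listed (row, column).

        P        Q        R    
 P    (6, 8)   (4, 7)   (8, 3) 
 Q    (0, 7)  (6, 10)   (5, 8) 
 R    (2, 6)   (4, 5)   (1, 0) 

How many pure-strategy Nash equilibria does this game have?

2

Both P: Player 1 gets 6 (best alternative 2); Player 2 gets 8 (best alternative 7). Neither deviates — NE.
Both Q: Player 1 gets 6 (best alternative 4); Player 2 gets 10 (best alternative 8). Neither deviates — NE.
Both R is not a NE: Player 1 would switch to P (8 > 1).
No other cell survives both best-response checks, so there are 2 pure NE.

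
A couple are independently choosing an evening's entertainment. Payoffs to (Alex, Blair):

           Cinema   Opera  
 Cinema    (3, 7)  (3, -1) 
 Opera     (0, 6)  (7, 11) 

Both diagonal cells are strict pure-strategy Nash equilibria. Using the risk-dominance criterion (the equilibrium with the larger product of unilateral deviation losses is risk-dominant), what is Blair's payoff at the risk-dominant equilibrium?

7

At both Cinema: Alex loses 3 − 0 = 3 by deviating; Blair loses 7 − (-1) = 8. Product = 3·8 = 24.
At both Opera: Alex loses 7 − 3 = 4 by deviating; Blair loses 11 − 6 = 5. Product = 4·5 = 20.
24 > 20, so both Cinema is risk-dominant. Blair's payoff there is 7.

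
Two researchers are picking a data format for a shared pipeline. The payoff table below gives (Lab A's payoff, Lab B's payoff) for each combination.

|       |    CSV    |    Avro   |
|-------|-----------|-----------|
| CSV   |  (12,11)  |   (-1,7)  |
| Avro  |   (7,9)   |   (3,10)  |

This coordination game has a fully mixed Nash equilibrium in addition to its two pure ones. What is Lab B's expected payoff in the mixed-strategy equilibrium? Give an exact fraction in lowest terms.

Lab A mixes with probability p on CSV, chosen so Lab B is indifferent: 11p + 9(1−p) = 7p + 10(1−p) gives p = 1/5.
Lab B's expected payoff is 11·1/5 + 9·4/5 = 47/5.

47/5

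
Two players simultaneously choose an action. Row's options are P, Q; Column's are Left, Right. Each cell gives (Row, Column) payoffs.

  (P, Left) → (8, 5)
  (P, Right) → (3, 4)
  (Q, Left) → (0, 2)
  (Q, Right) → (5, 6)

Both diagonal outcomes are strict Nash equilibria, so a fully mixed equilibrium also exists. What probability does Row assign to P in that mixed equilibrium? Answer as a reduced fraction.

Row's mix p on P must make Column indifferent between Left and Right.
Column's payoff from Left: 5p + 2(1−p). From Right: 4p + 6(1−p).
Set equal: 1p = 4(1−p) → p = 4/5.

4/5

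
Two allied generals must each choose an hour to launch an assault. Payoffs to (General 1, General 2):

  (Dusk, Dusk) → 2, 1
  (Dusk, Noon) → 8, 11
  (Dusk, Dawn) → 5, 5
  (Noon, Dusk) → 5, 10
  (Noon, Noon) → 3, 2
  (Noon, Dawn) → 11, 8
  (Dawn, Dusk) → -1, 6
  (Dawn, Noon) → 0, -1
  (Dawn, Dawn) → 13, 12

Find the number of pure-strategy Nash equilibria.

(Dusk, Noon): General 1 gets 8 (best alternative 3); General 2 gets 11 (best alternative 5). Neither deviates — NE.
(Noon, Dusk): General 1 gets 5 (best alternative 2); General 2 gets 10 (best alternative 8). Neither deviates — NE.
Both Dawn: General 1 gets 13 (best alternative 11); General 2 gets 12 (best alternative 6). Neither deviates — NE.
Both Dusk is not a NE: General 1 would switch to Noon (5 > 2).
No other cell survives both best-response checks, so there are 3 pure NE.

3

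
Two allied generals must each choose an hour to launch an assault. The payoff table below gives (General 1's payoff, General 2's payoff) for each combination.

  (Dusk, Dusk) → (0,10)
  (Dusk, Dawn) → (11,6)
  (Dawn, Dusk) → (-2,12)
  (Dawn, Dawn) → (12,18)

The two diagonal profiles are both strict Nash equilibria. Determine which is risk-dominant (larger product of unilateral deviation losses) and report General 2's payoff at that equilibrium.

10

At both Dusk: General 1 loses 0 − (-2) = 2 by deviating; General 2 loses 10 − 6 = 4. Product = 2·4 = 8.
At both Dawn: General 1 loses 12 − 11 = 1 by deviating; General 2 loses 18 − 12 = 6. Product = 1·6 = 6.
8 > 6, so both Dusk is risk-dominant. General 2's payoff there is 10.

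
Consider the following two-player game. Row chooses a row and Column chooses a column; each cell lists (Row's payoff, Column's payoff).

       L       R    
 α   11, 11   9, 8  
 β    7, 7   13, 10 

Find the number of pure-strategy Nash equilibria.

(α, L): Row gets 11 (best alternative 7); Column gets 11 (best alternative 8). Neither deviates — NE.
(β, R): Row gets 13 (best alternative 9); Column gets 10 (best alternative 7). Neither deviates — NE.
(α, R) is not a NE: Row would switch to β (13 > 9).
No other cell survives both best-response checks, so there are 2 pure NE.

2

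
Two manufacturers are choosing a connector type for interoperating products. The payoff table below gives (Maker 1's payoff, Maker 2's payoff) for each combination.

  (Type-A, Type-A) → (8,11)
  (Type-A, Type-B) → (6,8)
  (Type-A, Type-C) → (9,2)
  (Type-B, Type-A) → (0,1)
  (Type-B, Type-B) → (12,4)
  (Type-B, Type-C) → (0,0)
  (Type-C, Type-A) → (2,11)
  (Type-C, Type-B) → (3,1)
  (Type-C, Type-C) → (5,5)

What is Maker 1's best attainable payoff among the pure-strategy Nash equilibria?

Both Type-A is a pure NE (Maker 1: 8 ≥ 2; Maker 2: 11 ≥ 8). Maker 1 gets 8.
Both Type-B is a pure NE (Maker 1: 12 ≥ 6; Maker 2: 4 ≥ 1). Maker 1 gets 12.
Every other cell has a profitable deviation for at least one player. Highest of {8, 12} is 12.

12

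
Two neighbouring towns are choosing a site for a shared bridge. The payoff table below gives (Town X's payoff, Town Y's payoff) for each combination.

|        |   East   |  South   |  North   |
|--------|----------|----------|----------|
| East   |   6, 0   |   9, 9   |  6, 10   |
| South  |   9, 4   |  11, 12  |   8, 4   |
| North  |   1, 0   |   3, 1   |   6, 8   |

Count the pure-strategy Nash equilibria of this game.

Both South: Town X gets 11 (best alternative 9); Town Y gets 12 (best alternative 4). Neither deviates — NE.
Both North is not a NE: Town X would switch to South (8 > 6).
No other cell survives both best-response checks, so there is 1 pure NE.

1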